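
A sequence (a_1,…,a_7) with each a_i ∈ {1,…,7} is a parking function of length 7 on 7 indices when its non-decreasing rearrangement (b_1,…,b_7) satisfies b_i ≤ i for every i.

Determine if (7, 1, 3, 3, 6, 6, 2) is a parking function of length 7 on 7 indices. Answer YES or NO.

Sorted: b = (1, 2, 3, 3, 6, 6, 7).
  b_1=1 ≤ 1
  b_2=2 ≤ 2
  b_3=3 ≤ 3
  b_4=3 ≤ 4
  b_5=6 > 5
  fails at i=5 ⇒ NO

NO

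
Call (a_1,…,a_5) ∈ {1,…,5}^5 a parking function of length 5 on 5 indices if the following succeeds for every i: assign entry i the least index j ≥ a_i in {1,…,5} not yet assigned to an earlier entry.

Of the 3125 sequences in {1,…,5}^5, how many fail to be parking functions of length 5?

1829

|PF| = (5−5+1)·(5+1)^(5−1) = 1×1296 = 1296 (Pollak)
One tuple (5,2,4,3,5) → sorted (2,3,4,5,5): b_1=2>1, not a PF.
5^5 − 1296 = 3125 − 1296 = 1829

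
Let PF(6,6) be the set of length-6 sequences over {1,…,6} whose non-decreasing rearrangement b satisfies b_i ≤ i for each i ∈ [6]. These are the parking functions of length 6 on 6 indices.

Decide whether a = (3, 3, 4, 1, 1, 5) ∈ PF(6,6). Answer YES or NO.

YES

Sorted: b = (1, 1, 3, 3, 4, 5).
  b_1=1 ≤ 1
  b_2=1 ≤ 2
  b_3=3 ≤ 3
  b_4=3 ≤ 4
  b_5=4 ≤ 5
  b_6=5 ≤ 6
All bounds hold ⇒ YES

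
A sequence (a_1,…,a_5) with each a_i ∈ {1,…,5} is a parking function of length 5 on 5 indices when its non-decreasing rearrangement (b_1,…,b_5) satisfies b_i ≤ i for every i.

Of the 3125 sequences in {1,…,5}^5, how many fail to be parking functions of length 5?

|PF| = (5−5+1)·(5+1)^(5−1) = 1·1296 = 1296 (Konheim–Weiss)
Check (4,5,4,5,5) → sorted (4,4,5,5,5): b_1=4>1, not a PF.
5^5 − 1296 = 3125 − 1296 = 1829

1829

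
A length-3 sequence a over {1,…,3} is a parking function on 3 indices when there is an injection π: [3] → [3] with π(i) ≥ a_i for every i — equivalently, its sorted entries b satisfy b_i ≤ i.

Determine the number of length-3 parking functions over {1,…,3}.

16

|PF| = (3−3+1)·(3+1)^(3−1) = 1 · 16 = 16 [KW]
Check (2,1,2) → sorted (1,2,2): b_i ≤ i ∀i, a PF.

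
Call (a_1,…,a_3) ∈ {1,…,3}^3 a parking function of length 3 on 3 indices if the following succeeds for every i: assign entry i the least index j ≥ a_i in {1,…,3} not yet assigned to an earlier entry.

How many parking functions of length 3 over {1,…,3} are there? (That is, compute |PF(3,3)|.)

Count = (3+1−3)·(3+1)^{3−1} = 1×16 = 16
Check (3,1,1) → sorted (1,1,3): b_i ≤ i ∀i, a PF.

16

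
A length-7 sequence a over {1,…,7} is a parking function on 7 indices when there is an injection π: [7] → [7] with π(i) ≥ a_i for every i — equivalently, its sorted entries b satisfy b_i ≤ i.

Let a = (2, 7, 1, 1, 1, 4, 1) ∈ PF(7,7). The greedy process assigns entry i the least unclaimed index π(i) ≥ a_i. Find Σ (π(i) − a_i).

11

Σπ(i) = 1+…+7 = 28; Σa = 2+7+1+1+1+4+1 = 17; disp = 28−17 = 11.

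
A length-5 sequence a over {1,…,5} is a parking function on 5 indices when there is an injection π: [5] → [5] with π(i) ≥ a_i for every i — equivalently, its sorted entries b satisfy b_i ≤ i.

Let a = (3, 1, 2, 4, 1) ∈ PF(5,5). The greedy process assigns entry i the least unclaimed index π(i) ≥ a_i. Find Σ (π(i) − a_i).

Σπ = 15 ({1..5} each once); Σa = 3+1+2+4+1 = 11; disp = 15−11 = 4.

4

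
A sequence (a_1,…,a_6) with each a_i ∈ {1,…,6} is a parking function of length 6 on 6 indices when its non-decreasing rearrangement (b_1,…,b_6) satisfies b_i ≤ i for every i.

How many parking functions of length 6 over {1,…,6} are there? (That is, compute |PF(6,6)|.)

#PF = (7−6)·7^(6−1) = 1 · 16807 = 16807
Example (3,3,2,1,6,5) → sorted (1,2,3,3,5,6): b_i ≤ i ∀i, a PF.

16807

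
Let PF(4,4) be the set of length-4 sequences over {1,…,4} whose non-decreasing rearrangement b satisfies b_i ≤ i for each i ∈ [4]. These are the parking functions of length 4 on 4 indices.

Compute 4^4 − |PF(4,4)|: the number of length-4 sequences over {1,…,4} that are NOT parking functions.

131

#PF = (4+1−4)·(4+1)^{4−1} = 1·125 = 125 (Pollak)
E.g. (4,4,3,4) → sorted (3,4,4,4): b_1=3>1, not a PF.
Total 256; non-PF = 256−125 = 131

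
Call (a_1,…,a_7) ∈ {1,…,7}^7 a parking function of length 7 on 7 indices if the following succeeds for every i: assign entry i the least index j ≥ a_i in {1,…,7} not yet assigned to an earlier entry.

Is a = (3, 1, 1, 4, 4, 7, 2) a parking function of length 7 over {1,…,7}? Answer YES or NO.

YES

Sorted: b = (1, 1, 2, 3, 4, 4, 7).
  b_1=1 ≤ 1
  b_2=1 ≤ 2
  b_3=2 ≤ 3
  b_4=3 ≤ 4
  b_5=4 ≤ 5
  b_6=4 ≤ 6
  b_7=7 ≤ 7
All bounds hold ⇒ YES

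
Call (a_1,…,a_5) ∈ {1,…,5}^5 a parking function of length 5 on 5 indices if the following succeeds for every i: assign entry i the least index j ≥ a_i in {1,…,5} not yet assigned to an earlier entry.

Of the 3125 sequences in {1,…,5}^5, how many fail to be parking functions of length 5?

1829

|PF| = (5+1−5)·(5+1)^{5−1} = 1 · 1296 = 1296 [KW]
E.g. (5,2,3,2,3) → sorted (2,2,3,3,5): b_1=2>1, not a PF.
So 3125 − 1296 = 1829 fail.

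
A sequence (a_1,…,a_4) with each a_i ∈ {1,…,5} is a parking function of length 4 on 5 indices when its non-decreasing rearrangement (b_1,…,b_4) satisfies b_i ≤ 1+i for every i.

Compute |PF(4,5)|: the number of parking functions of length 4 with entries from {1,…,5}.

432

|PF(4,5)| = (6−4)·6^(4−1) = 2·216 = 432 (Konheim–Weiss)
One tuple (4,3,1,4) → sorted (1,3,4,4): b_i ≤ 1+i ∀i, a PF.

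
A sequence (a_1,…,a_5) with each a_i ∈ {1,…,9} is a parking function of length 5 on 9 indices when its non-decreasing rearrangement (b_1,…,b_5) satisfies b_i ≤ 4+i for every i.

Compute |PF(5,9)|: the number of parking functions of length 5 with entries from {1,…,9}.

Count = (10−5)·10^(5−1) = 5·10000 = 50000 (Pollak)
Example (7,5,1,3,5) → sorted (1,3,5,5,7): b_i ≤ 4+i ∀i, a PF.

50000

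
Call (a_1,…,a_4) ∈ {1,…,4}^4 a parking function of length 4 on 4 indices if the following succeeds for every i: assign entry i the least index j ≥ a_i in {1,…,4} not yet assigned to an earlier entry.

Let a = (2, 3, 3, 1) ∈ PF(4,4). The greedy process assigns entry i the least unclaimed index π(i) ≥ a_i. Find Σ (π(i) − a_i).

Σπ = 4·5/2 = 10 (π permutes [4]); Σa = 2+3+3+1 = 9; disp = 10−9 = 1.

1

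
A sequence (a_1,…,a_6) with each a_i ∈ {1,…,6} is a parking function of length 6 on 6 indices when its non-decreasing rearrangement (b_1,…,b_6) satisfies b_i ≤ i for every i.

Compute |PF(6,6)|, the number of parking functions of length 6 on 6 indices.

16807

#PF = 1·7^5 = 1 · 16807 = 16807
One tuple (2,4,5,1,5,3) → sorted (1,2,3,4,5,5): b_i ≤ i ∀i, a PF.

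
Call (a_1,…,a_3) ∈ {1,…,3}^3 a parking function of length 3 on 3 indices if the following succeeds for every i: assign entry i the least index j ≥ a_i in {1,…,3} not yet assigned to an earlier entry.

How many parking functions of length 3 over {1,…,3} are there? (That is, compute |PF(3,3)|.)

16

#PF = (4−3)·4^(3−1) = 1 · 16 = 16 (Pollak)
Example (3,2,1) → sorted (1,2,3): b_i ≤ i ∀i, a PF.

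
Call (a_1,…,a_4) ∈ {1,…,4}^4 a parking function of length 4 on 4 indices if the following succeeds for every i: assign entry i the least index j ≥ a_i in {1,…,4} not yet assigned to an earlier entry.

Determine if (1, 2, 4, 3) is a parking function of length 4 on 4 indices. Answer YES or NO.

YES

Order a: b = (1, 2, 3, 4).
  b_1=1 ≤ 1
  b_2=2 ≤ 2
  b_3=3 ≤ 3
  b_4=4 ≤ 4
All bounds hold ⇒ YES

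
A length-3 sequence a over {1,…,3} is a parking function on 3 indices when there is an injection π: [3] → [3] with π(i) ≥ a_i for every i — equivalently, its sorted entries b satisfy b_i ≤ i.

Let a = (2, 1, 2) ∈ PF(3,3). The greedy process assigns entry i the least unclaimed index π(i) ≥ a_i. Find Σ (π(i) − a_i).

Σπ = 6 ({1..3} each once); Σa = 2+1+2 = 5; disp = 6−5 = 1.

1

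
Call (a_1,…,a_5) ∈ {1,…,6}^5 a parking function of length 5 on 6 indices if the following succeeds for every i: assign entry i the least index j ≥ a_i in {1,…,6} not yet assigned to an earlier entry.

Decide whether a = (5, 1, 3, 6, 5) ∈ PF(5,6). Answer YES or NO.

NO

Sorted: b = (1, 3, 5, 5, 6).
  b_1=1 ≤ 2
  b_2=3 ≤ 3
  b_3=5 > 4
  fails at i=3 ⇒ NO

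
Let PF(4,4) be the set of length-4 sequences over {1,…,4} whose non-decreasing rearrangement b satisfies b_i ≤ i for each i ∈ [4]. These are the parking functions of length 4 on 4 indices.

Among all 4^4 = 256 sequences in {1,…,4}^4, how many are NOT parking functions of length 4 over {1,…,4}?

131

|PF| = (4−4+1)·(4+1)^(4−1) = 1×125 = 125 (Pollak)
One tuple (4,4,3,4) → sorted (3,4,4,4): b_1=3>1, not a PF.
4^4 − 125 = 256 − 125 = 131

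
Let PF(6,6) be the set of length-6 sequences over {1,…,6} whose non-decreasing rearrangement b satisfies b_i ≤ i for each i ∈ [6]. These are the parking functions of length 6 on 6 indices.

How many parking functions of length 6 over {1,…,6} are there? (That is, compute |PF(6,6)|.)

Count = 1·7^5 = 1×16807 = 16807 [KW]
One tuple (2,2,2,2,1,3) → sorted (1,2,2,2,2,3): b_i ≤ i ∀i, a PF.

16807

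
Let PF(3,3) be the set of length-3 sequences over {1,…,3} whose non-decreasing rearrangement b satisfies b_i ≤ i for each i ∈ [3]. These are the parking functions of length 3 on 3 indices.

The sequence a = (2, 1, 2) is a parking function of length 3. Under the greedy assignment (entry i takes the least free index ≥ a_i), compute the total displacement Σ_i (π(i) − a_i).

1

Σπ = 3·4/2 = 6 (π permutes [3]); Σa = 2+1+2 = 5; disp = 6−5 = 1.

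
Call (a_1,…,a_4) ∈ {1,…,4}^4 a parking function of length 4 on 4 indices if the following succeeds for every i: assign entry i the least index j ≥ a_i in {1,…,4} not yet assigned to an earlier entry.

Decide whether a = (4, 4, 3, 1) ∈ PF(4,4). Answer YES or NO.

Sorted: b = (1, 3, 4, 4).
  b_1=1 ≤ 1
  b_2=3 > 2
  fails at i=2 ⇒ NO

NO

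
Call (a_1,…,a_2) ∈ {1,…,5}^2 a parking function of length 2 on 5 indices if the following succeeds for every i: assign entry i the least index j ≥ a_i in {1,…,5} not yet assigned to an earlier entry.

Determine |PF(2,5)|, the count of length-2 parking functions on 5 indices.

24

|PF(2,5)| = (5+1−2)·(5+1)^{2−1} = 4×6 = 24
Example (4,5) → sorted (4,5): b_i ≤ 3+i ∀i, a PF.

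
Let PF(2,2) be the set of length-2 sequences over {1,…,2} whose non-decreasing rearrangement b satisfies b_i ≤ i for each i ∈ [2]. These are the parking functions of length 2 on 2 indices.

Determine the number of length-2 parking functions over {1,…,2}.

|PF| = (3−2)·3^(2−1) = 1·3 = 3 (Konheim–Weiss)
Check (1,2) → sorted (1,2): b_i ≤ i ∀i, a PF.

3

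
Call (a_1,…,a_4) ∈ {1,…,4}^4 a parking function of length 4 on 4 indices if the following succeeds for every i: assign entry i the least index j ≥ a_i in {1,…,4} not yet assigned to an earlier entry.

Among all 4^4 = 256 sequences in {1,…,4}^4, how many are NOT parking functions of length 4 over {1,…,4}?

|PF(4,4)| = (4+1−4)·(4+1)^{4−1} = 1 · 125 = 125 (Pollak)
One tuple (3,3,3,1) → sorted (1,3,3,3): b_2=3>2, not a PF.
4^4 − 125 = 256 − 125 = 131

131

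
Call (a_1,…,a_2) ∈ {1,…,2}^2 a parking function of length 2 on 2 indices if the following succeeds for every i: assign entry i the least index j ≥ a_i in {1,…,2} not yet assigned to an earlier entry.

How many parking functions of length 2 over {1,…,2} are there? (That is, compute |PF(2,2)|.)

Count = (3−2)·3^(2−1) = 1 · 3 = 3 (Pollak)
One tuple (1,1) → sorted (1,1): b_i ≤ i ∀i, a PF.

3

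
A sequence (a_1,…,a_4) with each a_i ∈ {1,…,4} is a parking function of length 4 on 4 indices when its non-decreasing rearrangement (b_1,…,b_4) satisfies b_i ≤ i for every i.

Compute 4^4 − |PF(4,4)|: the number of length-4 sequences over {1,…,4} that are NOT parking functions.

Count = 1·5^3 = 1×125 = 125 (Pollak)
Check (3,4,4,4) → sorted (3,4,4,4): b_1=3>1, not a PF.
Total 256; non-PF = 256−125 = 131

131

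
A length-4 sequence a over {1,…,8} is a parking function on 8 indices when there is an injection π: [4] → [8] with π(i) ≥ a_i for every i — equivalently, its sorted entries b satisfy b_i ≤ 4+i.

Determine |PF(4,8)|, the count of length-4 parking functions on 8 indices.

Count = (9−4)·9^(4−1) = 5×729 = 3645 (Konheim–Weiss)
One tuple (5,1,2,3) → sorted (1,2,3,5): b_i ≤ 4+i ∀i, a PF.

3645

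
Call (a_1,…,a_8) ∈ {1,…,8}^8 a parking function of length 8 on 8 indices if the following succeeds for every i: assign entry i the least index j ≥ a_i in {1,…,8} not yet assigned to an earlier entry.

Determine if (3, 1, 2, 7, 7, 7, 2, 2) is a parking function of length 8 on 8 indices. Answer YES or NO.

NO

Sorted: b = (1, 2, 2, 2, 3, 7, 7, 7).
  b_1=1 ≤ 1
  b_2=2 ≤ 2
  b_3=2 ≤ 3
  b_4=2 ≤ 4
  b_5=3 ≤ 5
  b_6=7 > 6
  fails at i=6 ⇒ NO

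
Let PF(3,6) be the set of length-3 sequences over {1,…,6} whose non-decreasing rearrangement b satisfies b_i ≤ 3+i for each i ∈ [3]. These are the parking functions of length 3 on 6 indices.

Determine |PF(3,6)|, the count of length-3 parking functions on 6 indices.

#PF = (6+1−3)·(6+1)^{3−1} = 4 · 49 = 196 (Konheim–Weiss)
One tuple (4,3,2) → sorted (2,3,4): b_i ≤ 3+i ∀i, a PF.

196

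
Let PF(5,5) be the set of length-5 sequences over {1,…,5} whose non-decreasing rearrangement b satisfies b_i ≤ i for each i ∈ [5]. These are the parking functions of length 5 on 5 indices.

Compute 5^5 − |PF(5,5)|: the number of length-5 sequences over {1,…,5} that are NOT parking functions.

|PF| = (5−5+1)·(5+1)^(5−1) = 1 · 1296 = 1296 [KW]
E.g. (2,5,2,5,5) → sorted (2,2,5,5,5): b_1=2>1, not a PF.
So 3125 − 1296 = 1829 fail.

1829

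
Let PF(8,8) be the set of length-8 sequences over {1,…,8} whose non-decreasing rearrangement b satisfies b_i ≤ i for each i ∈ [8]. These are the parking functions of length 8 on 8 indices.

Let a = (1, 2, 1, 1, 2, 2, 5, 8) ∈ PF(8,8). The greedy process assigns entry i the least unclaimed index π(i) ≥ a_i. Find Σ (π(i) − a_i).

Σπ = 8·9/2 = 36 (π permutes [8]); Σa = 1+2+1+1+2+2+5+8 = 22; disp = 36−22 = 14.

14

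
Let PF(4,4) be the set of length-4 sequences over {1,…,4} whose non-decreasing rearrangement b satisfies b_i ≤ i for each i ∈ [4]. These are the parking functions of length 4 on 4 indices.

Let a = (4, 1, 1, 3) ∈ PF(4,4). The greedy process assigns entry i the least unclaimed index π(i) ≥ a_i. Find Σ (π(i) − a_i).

Σπ = 10 ({1..4} each once); Σa = 4+1+1+3 = 9; disp = 10−9 = 1.

1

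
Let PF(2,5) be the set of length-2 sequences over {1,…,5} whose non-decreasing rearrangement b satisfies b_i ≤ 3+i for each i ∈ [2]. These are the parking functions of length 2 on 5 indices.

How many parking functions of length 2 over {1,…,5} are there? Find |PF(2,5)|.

24

|PF| = (6−2)·6^(2−1) = 4 · 6 = 24 [KW]
One tuple (5,3) → sorted (3,5): b_i ≤ 3+i ∀i, a PF.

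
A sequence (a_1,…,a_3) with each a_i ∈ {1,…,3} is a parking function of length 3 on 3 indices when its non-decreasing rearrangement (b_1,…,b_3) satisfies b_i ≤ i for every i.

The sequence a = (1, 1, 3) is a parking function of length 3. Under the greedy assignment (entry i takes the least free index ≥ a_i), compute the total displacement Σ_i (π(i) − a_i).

1

Σπ(i) = 1+…+3 = 6; Σa = 1+1+3 = 5; disp = 6−5 = 1.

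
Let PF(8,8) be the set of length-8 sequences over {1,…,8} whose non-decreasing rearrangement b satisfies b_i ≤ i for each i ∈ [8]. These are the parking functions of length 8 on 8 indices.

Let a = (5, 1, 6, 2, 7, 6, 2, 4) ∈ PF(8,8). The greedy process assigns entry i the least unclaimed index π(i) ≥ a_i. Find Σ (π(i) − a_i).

Σπ(i) = 1+…+8 = 36; Σa = 5+1+6+2+7+6+2+4 = 33; disp = 36−33 = 3.

3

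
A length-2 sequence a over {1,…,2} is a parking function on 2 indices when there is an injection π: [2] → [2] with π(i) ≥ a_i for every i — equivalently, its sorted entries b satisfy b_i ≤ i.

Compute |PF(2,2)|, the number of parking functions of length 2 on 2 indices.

|PF| = (3−2)·3^(2−1) = 1·3 = 3 [KW]
E.g. (1,1) → sorted (1,1): b_i ≤ i ∀i, a PF.

3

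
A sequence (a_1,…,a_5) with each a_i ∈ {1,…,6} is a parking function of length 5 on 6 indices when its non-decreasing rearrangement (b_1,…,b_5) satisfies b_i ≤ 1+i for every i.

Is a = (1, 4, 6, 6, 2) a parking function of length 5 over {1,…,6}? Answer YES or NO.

NO

Order a: b = (1, 2, 4, 6, 6).
  b_1=1 ≤ 2
  b_2=2 ≤ 3
  b_3=4 ≤ 4
  b_4=6 > 5
  fails at i=4 ⇒ NO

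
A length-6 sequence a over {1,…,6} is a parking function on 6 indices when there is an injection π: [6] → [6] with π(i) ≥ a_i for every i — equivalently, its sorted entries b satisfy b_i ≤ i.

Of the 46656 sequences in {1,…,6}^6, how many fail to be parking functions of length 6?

|PF(6,6)| = (6−6+1)·(6+1)^(6−1) = 1·16807 = 16807 [KW]
Check (6,6,5,5,4,3) → sorted (3,4,5,5,6,6): b_1=3>1, not a PF.
So 46656 − 16807 = 29849 fail.

29849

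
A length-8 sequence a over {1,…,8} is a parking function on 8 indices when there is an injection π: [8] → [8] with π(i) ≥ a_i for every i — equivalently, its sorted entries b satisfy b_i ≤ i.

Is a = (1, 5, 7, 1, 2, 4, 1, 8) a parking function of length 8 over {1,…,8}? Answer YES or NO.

Rearranged: b = (1, 1, 1, 2, 4, 5, 7, 8).
  b_1=1 ≤ 1
  b_2=1 ≤ 2
  b_3=1 ≤ 3
  b_4=2 ≤ 4
  b_5=4 ≤ 5
  b_6=5 ≤ 6
  b_7=7 ≤ 7
  b_8=8 ≤ 8
All bounds hold ⇒ YES

YES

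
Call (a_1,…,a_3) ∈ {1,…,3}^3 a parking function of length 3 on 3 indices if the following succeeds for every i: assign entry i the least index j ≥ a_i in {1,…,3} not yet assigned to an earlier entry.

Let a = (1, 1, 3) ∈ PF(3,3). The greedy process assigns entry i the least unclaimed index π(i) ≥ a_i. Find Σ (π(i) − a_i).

Σπ(i) = 1+…+3 = 6; Σa = 1+1+3 = 5; disp = 6−5 = 1.

1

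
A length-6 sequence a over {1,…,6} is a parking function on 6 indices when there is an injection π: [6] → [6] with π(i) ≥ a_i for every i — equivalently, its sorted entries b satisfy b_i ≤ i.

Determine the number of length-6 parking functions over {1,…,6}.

#PF = 1·7^5 = 1×16807 = 16807 (Pollak)
One tuple (1,3,4,1,6,3) → sorted (1,1,3,3,4,6): b_i ≤ i ∀i, a PF.

16807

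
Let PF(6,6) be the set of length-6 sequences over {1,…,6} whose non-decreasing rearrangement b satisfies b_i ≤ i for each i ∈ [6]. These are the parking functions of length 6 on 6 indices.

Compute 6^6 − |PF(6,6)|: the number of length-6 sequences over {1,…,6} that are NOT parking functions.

|PF| = (7−6)·7^(6−1) = 1 · 16807 = 16807 [KW]
Example (4,4,5,6,3,4) → sorted (3,4,4,4,5,6): b_1=3>1, not a PF.
So 46656 − 16807 = 29849 fail.

29849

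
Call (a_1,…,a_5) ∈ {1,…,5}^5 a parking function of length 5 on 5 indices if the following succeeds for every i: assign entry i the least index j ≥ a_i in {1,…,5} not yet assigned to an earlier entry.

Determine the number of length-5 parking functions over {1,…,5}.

1296

|PF| = 1·6^4 = 1×1296 = 1296
E.g. (3,1,2,3,5) → sorted (1,2,3,3,5): b_i ≤ i ∀i, a PF.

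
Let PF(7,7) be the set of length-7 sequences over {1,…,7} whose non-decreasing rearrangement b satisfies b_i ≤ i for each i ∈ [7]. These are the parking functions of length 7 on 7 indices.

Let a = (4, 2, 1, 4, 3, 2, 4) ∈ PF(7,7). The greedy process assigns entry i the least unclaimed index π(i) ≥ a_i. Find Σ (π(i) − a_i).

Σπ = 28 ({1..7} each once); Σa = 4+2+1+4+3+2+4 = 20; disp = 28−20 = 8.

8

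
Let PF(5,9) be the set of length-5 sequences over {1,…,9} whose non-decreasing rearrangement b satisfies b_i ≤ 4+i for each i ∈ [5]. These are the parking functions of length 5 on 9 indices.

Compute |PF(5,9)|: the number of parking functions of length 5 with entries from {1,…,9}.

50000

|PF| = 5·10^4 = 5 · 10000 = 50000
Check (2,7,9,1,5) → sorted (1,2,5,7,9): b_i ≤ 4+i ∀i, a PF.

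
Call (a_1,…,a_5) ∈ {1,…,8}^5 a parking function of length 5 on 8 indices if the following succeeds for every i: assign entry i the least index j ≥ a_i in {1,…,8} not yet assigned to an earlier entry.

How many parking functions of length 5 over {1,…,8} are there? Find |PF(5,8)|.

Count = (9−5)·9^(5−1) = 4 · 6561 = 26244 [KW]
One tuple (4,6,5,2,5) → sorted (2,4,5,5,6): b_i ≤ 3+i ∀i, a PF.

26244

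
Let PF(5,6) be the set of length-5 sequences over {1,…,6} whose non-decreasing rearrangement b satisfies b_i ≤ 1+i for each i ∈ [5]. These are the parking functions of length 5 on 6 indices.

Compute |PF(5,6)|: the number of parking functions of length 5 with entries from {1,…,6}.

4802

Count = (6−5+1)·(6+1)^(5−1) = 2 · 2401 = 4802
Example (3,1,5,6,3) → sorted (1,3,3,5,6): b_i ≤ 1+i ∀i, a PF.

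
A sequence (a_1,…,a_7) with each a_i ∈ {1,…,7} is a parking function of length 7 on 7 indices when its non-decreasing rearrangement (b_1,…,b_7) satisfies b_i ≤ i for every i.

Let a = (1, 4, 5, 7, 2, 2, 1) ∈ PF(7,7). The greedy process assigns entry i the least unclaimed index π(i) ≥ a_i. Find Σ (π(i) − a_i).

Σπ = 7·8/2 = 28 (π permutes [7]); Σa = 1+4+5+7+2+2+1 = 22; disp = 28−22 = 6.

6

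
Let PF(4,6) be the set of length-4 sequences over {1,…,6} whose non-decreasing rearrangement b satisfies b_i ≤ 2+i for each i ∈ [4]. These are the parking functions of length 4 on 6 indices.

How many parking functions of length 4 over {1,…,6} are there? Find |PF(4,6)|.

#PF = 3·7^3 = 3·343 = 1029
Check (4,4,5,3) → sorted (3,4,4,5): b_i ≤ 2+i ∀i, a PF.

1029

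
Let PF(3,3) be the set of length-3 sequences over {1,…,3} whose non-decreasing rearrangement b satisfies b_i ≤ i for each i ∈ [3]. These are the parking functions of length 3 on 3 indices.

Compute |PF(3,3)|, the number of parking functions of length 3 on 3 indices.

Count = (4−3)·4^(3−1) = 1 · 16 = 16 (Konheim–Weiss)
E.g. (1,2,1) → sorted (1,1,2): b_i ≤ i ∀i, a PF.

16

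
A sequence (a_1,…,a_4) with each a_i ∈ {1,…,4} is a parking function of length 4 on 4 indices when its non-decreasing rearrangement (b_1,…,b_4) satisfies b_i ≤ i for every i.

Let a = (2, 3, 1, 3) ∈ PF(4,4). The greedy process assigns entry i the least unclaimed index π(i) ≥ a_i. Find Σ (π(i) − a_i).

Σπ = 10 ({1..4} each once); Σa = 2+3+1+3 = 9; disp = 10−9 = 1.

1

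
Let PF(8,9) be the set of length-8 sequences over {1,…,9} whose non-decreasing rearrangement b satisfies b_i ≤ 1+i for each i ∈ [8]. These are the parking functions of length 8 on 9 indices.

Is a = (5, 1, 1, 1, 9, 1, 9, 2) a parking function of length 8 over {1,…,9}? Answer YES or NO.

NO

Order a: b = (1, 1, 1, 1, 2, 5, 9, 9).
  b_1=1 ≤ 2
  b_2=1 ≤ 3
  b_3=1 ≤ 4
  b_4=1 ≤ 5
  b_5=2 ≤ 6
  b_6=5 ≤ 7
  b_7=9 > 8
  fails at i=7 ⇒ NO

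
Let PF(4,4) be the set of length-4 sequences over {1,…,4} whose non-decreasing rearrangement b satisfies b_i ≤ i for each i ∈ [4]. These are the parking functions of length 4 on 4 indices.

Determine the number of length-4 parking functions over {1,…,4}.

Count = (4+1−4)·(4+1)^{4−1} = 1·125 = 125 (Pollak)
E.g. (2,3,2,1) → sorted (1,2,2,3): b_i ≤ i ∀i, a PF.

125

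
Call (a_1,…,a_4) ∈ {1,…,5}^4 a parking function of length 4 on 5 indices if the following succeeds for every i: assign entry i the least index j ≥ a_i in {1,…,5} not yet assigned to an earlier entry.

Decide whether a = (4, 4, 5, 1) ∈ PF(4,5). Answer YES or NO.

NO

Sorted: b = (1, 4, 4, 5).
  b_1=1 ≤ 2
  b_2=4 > 3
  fails at i=2 ⇒ NO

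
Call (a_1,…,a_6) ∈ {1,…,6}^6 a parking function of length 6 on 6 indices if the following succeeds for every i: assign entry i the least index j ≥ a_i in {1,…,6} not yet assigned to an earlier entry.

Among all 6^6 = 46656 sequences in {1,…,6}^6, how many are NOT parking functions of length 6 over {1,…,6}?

Count = (6−6+1)·(6+1)^(6−1) = 1×16807 = 16807 [KW]
One tuple (6,5,2,3,6,3) → sorted (2,3,3,5,6,6): b_1=2>1, not a PF.
Total 46656; non-PF = 46656−16807 = 29849

29849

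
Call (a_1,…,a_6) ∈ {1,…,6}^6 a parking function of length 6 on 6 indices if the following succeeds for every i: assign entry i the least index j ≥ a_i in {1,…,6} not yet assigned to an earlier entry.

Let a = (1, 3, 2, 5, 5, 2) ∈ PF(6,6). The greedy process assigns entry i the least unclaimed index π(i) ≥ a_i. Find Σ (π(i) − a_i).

3

Σπ = 21 ({1..6} each once); Σa = 1+3+2+5+5+2 = 18; disp = 21−18 = 3.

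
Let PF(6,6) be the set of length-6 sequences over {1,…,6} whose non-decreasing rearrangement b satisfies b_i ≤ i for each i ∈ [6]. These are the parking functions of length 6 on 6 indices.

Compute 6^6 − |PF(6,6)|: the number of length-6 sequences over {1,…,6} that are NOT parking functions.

|PF| = 1·7^5 = 1·16807 = 16807 (Konheim–Weiss)
One tuple (6,3,5,5,5,1) → sorted (1,3,5,5,5,6): b_2=3>2, not a PF.
Total 46656; non-PF = 46656−16807 = 29849

29849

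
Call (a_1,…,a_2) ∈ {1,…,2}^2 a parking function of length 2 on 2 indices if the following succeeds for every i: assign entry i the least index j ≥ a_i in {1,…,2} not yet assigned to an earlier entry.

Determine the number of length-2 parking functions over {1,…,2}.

|PF| = (2−2+1)·(2+1)^(2−1) = 1·3 = 3
Example (1,2) → sorted (1,2): b_i ≤ i ∀i, a PF.

3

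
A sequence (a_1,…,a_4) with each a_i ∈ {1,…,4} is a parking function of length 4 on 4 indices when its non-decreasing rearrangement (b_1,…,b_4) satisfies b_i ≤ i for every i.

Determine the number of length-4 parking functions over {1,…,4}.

#PF = 1·5^3 = 1·125 = 125 (Pollak)
One tuple (1,2,2,3) → sorted (1,2,2,3): b_i ≤ i ∀i, a PF.

125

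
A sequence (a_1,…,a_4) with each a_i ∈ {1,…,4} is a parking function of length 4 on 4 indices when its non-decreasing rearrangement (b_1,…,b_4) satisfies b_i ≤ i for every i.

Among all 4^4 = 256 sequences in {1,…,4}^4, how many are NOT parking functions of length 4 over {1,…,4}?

131

|PF| = (4−4+1)·(4+1)^(4−1) = 1 · 125 = 125 (Pollak)
E.g. (4,1,1,4) → sorted (1,1,4,4): b_3=4>3, not a PF.
Total 256; non-PF = 256−125 = 131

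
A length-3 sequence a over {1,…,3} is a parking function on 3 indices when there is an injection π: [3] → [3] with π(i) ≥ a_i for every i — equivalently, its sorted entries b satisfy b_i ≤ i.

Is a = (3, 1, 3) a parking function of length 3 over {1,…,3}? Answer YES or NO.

Rearranged: b = (1, 3, 3).
  b_1=1 ≤ 1
  b_2=3 > 2
  fails at i=2 ⇒ NO

NO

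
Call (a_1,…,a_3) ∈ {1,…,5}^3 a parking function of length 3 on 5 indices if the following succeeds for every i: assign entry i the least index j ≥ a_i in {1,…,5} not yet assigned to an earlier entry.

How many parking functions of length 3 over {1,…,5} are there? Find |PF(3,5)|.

108

Count = (5−3+1)·(5+1)^(3−1) = 3 · 36 = 108 (Pollak)
Example (4,4,2) → sorted (2,4,4): b_i ≤ 2+i ∀i, a PF.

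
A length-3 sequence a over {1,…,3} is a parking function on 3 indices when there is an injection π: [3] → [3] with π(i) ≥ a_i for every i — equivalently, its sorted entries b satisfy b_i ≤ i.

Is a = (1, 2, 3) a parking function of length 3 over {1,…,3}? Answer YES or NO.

YES

Sorted: b = (1, 2, 3).
  b_1=1 ≤ 1
  b_2=2 ≤ 2
  b_3=3 ≤ 3
All bounds hold ⇒ YES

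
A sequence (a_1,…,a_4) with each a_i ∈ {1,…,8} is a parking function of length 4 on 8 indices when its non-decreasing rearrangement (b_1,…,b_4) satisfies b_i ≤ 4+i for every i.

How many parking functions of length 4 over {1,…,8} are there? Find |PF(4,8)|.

3645

#PF = 5·9^3 = 5·729 = 3645 (Pollak)
One tuple (7,4,7,6) → sorted (4,6,7,7): b_i ≤ 4+i ∀i, a PF.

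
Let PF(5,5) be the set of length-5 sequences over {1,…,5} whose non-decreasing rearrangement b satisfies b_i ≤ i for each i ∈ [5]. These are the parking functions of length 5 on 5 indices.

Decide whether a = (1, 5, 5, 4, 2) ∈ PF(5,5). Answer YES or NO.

Sorted: b = (1, 2, 4, 5, 5).
  b_1=1 ≤ 1
  b_2=2 ≤ 2
  b_3=4 > 3
  fails at i=3 ⇒ NO

NO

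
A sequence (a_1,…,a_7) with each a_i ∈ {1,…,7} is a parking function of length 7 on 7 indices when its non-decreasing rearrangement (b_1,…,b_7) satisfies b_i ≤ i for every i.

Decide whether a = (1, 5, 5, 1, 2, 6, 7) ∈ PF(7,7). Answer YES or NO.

NO

Order a: b = (1, 1, 2, 5, 5, 6, 7).
  b_1=1 ≤ 1
  b_2=1 ≤ 2
  b_3=2 ≤ 3
  b_4=5 > 4
  fails at i=4 ⇒ NO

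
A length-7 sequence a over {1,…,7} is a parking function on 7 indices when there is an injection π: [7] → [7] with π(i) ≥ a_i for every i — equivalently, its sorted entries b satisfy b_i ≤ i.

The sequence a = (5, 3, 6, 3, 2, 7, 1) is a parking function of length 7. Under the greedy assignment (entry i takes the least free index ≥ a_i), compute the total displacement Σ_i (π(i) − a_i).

1

Σπ(i) = 1+…+7 = 28; Σa = 5+3+6+3+2+7+1 = 27; disp = 28−27 = 1.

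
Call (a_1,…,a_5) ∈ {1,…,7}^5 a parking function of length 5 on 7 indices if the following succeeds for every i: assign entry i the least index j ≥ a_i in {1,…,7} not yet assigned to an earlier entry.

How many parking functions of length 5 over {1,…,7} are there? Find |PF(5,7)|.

12288

Count = 3·8^4 = 3 · 4096 = 12288
One tuple (5,3,4,7,1) → sorted (1,3,4,5,7): b_i ≤ 2+i ∀i, a PF.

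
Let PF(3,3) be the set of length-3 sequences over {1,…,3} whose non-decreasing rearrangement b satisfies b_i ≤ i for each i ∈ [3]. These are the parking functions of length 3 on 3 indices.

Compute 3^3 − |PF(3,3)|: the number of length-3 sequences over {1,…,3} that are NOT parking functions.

11

|PF| = (3−3+1)·(3+1)^(3−1) = 1 · 16 = 16
Example (3,3,2) → sorted (2,3,3): b_1=2>1, not a PF.
So 27 − 16 = 11 fail.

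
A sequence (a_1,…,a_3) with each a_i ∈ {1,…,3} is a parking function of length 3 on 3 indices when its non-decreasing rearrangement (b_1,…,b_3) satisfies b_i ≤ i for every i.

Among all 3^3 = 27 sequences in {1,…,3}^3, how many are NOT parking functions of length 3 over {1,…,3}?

|PF(3,3)| = (4−3)·4^(3−1) = 1×16 = 16 (Konheim–Weiss)
Check (2,3,2) → sorted (2,2,3): b_1=2>1, not a PF.
So 27 − 16 = 11 fail.

11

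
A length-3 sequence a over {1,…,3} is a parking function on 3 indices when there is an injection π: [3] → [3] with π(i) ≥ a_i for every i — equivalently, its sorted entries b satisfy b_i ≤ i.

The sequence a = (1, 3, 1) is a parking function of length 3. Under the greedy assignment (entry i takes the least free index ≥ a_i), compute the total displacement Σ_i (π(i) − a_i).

1

Σπ = 6 ({1..3} each once); Σa = 1+3+1 = 5; disp = 6−5 = 1.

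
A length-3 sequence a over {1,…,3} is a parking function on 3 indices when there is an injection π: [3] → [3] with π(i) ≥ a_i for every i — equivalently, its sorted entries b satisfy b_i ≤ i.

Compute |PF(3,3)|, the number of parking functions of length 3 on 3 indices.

|PF(3,3)| = (4−3)·4^(3−1) = 1×16 = 16 [KW]
Check (2,1,1) → sorted (1,1,2): b_i ≤ i ∀i, a PF.

16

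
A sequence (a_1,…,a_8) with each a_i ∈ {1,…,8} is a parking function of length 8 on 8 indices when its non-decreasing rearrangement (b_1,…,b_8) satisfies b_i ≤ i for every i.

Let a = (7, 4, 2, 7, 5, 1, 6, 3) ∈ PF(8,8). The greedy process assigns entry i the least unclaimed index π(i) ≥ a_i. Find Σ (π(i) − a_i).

1

Σπ = 8·9/2 = 36 (π permutes [8]); Σa = 7+4+2+7+5+1+6+3 = 35; disp = 36−35 = 1.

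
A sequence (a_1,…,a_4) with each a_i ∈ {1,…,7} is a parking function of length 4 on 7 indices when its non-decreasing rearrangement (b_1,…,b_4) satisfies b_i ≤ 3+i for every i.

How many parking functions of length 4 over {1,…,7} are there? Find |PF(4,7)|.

2048

#PF = 4·8^3 = 4·512 = 2048 [KW]
E.g. (7,5,5,4) → sorted (4,5,5,7): b_i ≤ 3+i ∀i, a PF.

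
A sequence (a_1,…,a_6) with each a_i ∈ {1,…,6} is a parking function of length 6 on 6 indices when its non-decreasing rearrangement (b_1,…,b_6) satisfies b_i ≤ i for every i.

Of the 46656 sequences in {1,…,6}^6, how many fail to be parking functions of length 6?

Count = (7−6)·7^(6−1) = 1 · 16807 = 16807
One tuple (4,3,6,5,6,4) → sorted (3,4,4,5,6,6): b_1=3>1, not a PF.
So 46656 − 16807 = 29849 fail.

29849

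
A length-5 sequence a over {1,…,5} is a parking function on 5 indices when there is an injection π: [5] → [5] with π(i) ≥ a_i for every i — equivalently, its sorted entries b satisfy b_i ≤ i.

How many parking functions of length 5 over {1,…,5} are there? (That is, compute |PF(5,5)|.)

1296

|PF| = (5−5+1)·(5+1)^(5−1) = 1·1296 = 1296 [KW]
Example (1,4,1,1,2) → sorted (1,1,1,2,4): b_i ≤ i ∀i, a PF.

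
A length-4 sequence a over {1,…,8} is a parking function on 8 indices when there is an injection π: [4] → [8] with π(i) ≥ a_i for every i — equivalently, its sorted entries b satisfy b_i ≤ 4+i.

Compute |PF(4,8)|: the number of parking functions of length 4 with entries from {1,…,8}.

3645

#PF = (9−4)·9^(4−1) = 5 · 729 = 3645 (Konheim–Weiss)
One tuple (3,6,8,6) → sorted (3,6,6,8): b_i ≤ 4+i ∀i, a PF.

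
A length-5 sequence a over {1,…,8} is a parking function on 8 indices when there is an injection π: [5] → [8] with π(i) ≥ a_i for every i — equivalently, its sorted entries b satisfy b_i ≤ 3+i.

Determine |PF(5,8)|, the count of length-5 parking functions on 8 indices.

#PF = (8−5+1)·(8+1)^(5−1) = 4·6561 = 26244 (Konheim–Weiss)
One tuple (2,5,7,4,6) → sorted (2,4,5,6,7): b_i ≤ 3+i ∀i, a PF.

26244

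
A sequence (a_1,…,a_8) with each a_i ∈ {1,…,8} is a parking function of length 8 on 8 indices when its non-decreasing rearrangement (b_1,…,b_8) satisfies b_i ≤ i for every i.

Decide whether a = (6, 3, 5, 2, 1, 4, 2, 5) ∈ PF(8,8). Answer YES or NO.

YES

Order a: b = (1, 2, 2, 3, 4, 5, 5, 6).
  b_1=1 ≤ 1
  b_2=2 ≤ 2
  b_3=2 ≤ 3
  b_4=3 ≤ 4
  b_5=4 ≤ 5
  b_6=5 ≤ 6
  b_7=5 ≤ 7
  b_8=6 ≤ 8
All bounds hold ⇒ YES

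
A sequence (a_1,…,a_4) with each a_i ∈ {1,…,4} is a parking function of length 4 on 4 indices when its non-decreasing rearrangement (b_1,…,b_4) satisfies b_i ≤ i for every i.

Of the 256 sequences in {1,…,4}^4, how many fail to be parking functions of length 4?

#PF = 1·5^3 = 1×125 = 125 [KW]
Example (3,3,2,4) → sorted (2,3,3,4): b_1=2>1, not a PF.
4^4 − 125 = 256 − 125 = 131

131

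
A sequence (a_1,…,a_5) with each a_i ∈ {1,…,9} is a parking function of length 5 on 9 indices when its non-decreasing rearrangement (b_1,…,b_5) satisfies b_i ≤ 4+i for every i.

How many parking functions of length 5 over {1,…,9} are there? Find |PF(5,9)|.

|PF(5,9)| = (9+1−5)·(9+1)^{5−1} = 5×10000 = 50000
Example (8,7,4,7,5) → sorted (4,5,7,7,8): b_i ≤ 4+i ∀i, a PF.

50000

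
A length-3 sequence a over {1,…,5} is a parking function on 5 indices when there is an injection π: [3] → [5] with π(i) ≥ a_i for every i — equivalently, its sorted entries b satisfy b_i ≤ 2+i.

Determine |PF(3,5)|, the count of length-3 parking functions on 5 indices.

108

Count = (5−3+1)·(5+1)^(3−1) = 3 · 36 = 108 (Pollak)
One tuple (3,2,3) → sorted (2,3,3): b_i ≤ 2+i ∀i, a PF.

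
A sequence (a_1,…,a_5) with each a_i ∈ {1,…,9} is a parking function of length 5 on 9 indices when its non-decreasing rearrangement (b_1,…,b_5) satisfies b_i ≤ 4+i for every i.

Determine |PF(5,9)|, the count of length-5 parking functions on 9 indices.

|PF| = (9+1−5)·(9+1)^{5−1} = 5 · 10000 = 50000
Example (9,6,7,2,3) → sorted (2,3,6,7,9): b_i ≤ 4+i ∀i, a PF.

50000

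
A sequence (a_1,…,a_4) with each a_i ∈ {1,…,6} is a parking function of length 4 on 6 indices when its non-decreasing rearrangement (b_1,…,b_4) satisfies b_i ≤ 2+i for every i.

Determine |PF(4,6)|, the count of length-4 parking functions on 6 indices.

1029

|PF(4,6)| = (6−4+1)·(6+1)^(4−1) = 3×343 = 1029 (Pollak)
E.g. (4,4,2,2) → sorted (2,2,4,4): b_i ≤ 2+i ∀i, a PF.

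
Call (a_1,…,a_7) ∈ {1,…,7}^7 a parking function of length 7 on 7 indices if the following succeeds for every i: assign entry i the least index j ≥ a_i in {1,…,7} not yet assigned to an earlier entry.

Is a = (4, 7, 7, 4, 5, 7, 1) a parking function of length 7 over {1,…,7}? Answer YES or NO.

NO

Sorted: b = (1, 4, 4, 5, 7, 7, 7).
  b_1=1 ≤ 1
  b_2=4 > 2
  fails at i=2 ⇒ NO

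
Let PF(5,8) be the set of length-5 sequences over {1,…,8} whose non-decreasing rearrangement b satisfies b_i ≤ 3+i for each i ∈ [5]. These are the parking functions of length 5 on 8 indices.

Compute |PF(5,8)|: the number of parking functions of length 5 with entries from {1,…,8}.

26244

|PF| = 4·9^4 = 4·6561 = 26244 (Konheim–Weiss)
One tuple (8,4,6,2,7) → sorted (2,4,6,7,8): b_i ≤ 3+i ∀i, a PF.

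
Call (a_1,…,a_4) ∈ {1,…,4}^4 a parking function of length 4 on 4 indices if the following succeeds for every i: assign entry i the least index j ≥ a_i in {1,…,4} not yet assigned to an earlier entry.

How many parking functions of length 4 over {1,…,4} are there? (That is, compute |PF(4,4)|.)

125

Count = 1·5^3 = 1·125 = 125 [KW]
E.g. (2,2,2,1) → sorted (1,2,2,2): b_i ≤ i ∀i, a PF.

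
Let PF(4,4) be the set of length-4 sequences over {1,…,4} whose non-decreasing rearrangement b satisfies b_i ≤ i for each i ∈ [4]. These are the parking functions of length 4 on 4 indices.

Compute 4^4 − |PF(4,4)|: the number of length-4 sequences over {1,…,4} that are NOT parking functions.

#PF = 1·5^3 = 1 · 125 = 125
Check (3,2,2,4) → sorted (2,2,3,4): b_1=2>1, not a PF.
So 256 − 125 = 131 fail.

131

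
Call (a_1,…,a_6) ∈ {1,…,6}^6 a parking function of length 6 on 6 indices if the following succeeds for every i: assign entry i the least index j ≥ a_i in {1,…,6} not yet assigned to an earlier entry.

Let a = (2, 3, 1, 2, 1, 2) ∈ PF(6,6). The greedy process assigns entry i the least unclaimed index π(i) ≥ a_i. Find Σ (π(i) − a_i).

Σπ(i) = 1+…+6 = 21; Σa = 2+3+1+2+1+2 = 11; disp = 21−11 = 10.

10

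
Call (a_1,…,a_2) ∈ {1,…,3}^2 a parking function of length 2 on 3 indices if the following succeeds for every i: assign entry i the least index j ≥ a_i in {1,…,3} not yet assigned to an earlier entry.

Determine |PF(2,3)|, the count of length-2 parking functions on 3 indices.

8

#PF = (3+1−2)·(3+1)^{2−1} = 2·4 = 8 (Konheim–Weiss)
E.g. (1,1) → sorted (1,1): b_i ≤ 1+i ∀i, a PF.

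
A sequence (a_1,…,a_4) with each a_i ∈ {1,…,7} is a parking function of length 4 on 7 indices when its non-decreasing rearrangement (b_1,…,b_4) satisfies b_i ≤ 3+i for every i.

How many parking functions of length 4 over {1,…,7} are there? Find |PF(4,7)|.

2048

|PF| = (8−4)·8^(4−1) = 4 · 512 = 2048
E.g. (6,2,6,2) → sorted (2,2,6,6): b_i ≤ 3+i ∀i, a PF.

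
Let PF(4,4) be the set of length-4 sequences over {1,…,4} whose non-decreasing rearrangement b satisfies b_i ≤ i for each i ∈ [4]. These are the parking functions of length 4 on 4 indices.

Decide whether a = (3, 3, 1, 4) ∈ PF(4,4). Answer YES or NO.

NO

Rearranged: b = (1, 3, 3, 4).
  b_1=1 ≤ 1
  b_2=3 > 2
  fails at i=2 ⇒ NO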